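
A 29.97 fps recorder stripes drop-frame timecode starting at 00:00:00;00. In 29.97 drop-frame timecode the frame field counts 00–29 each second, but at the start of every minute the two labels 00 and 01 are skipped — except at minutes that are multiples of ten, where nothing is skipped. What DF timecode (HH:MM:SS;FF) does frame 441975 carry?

Each 10-minute DF block holds 10 × 60 × 30 − 9 × 2 = 17982 frames. 441975 ÷ 17982 → 24 full blocks, remainder 10407.
Within the partial block the first minute is 1800 frames and each further minute 1798, so 5 further minute boundaries passed. Total skipped labels = 18 × 24 + 2 × 5 = 442.
Non-drop label index = 441975 + 442 = 442417; at 30 labels/s that is 04:05:47:07, i.e. DF 04:05:47;07.

04:05:47;07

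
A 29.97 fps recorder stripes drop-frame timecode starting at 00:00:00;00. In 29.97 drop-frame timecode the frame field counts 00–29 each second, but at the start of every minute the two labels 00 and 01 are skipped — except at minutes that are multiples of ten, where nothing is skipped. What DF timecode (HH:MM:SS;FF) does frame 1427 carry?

Each 10-minute DF block holds 10 × 60 × 30 − 9 × 2 = 17982 frames. 1427 ÷ 17982 → 0 full blocks, remainder 1427.
Within the partial block the first minute is 1800 frames and each further minute 1798, so 0 further minute boundaries passed. Total skipped labels = 18 × 0 + 2 × 0 = 0.
Non-drop label index = 1427 + 0 = 1427; at 30 labels/s that is 00:00:47:17, i.e. DF 00:00:47;17.

00:00:47;17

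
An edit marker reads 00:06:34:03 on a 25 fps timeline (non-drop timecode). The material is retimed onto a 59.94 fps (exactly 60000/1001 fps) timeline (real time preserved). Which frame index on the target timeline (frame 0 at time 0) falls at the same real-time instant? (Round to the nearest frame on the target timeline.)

frame 23624

Source frame index: (0×3600 + 6×60 + 34) × 25 + 3 = 9853.
Real time: 9853 / (25) = 9853/25 s.
Target frame: (9853/25) × (60000/1001) = 23647200/1001 ≈ 23623.576 → 23624.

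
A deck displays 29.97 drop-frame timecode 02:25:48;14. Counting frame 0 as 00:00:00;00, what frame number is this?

Complete 10-minute blocks: 14, each 17982 frames → 251748.
Remaining 5 whole minutes in the current block: 1800 + 4 × 1798 = 8992 frames.
Within the current minute: 48 × 30 + 14 − 2 = 1452 (labels ;00/;01 skipped at this minute). Total = 251748 + 8992 + 1452 = 262192.

262192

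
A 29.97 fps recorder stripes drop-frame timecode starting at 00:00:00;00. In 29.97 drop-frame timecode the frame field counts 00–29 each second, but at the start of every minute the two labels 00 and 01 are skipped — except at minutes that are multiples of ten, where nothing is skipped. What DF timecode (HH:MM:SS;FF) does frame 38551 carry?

00:21:26;09

Each 10-minute DF block holds 10 × 60 × 30 − 9 × 2 = 17982 frames. 38551 ÷ 17982 → 2 full blocks, remainder 2587.
Within the partial block the first minute is 1800 frames and each further minute 1798, so 1 further minute boundary passed. Total skipped labels = 18 × 2 + 2 × 1 = 38.
Non-drop label index = 38551 + 38 = 38589; at 30 labels/s that is 00:21:26:09, i.e. DF 00:21:26;09.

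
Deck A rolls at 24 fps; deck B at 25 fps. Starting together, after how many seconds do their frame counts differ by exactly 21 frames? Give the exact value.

21 seconds

The gap grows by |25 − 24| = 1 frame per second.
Time for a 21-frame gap: 21 ÷ (1) = 21 s.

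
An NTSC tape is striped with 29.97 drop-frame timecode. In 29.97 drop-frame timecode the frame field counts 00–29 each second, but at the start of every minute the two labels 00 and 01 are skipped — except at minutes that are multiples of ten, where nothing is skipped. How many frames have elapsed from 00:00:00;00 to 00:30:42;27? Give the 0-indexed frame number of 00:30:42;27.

55233

Complete 10-minute blocks: 3, each 17982 frames → 53946.
Remaining 0 whole minutes in the current block: 0 frames.
Within the current minute: 42 × 30 + 27 = 1287. Total = 53946 + 0 + 1287 = 55233.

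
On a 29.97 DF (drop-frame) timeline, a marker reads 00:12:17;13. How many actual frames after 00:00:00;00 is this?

22101

Complete 10-minute blocks: 1, each 17982 frames → 17982.
Remaining 2 whole minutes in the current block: 1800 + 1 × 1798 = 3598 frames.
Within the current minute: 17 × 30 + 13 − 2 = 521 (labels ;00/;01 skipped at this minute). Total = 17982 + 3598 + 521 = 22101.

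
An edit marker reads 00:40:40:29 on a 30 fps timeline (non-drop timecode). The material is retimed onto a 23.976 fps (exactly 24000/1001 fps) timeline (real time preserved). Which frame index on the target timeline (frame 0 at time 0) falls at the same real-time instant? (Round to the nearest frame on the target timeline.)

frame 58525

Source frame index: (0×3600 + 40×60 + 40) × 30 + 29 = 73229.
Real time: 73229 / (30) = 73229/30 s.
Target frame: (73229/30) × (24000/1001) = 4506400/77 ≈ 58524.675 → 58525.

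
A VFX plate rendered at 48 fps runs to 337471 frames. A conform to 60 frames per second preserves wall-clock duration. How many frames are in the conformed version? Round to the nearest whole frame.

Frames at target rate = 337471 × (60) / (48) = 1687355/4 ≈ 421838.750.
Nearest whole frame: 421839.

421839 frames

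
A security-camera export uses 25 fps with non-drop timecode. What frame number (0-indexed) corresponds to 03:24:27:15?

Total seconds to the label: (3 × 3600 + 24 × 60 + 27) = 12267.
Frame index = 12267 × 25 + 15 = 306690.

306690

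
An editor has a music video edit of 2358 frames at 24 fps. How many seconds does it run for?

Running time = 2358 / (24) = 98.25 s.

98.25 seconds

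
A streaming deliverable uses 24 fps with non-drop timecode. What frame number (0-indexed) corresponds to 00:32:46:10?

47194

Total seconds to the label: (0 × 3600 + 32 × 60 + 46) = 1966.
Frame index = 1966 × 24 + 10 = 47194.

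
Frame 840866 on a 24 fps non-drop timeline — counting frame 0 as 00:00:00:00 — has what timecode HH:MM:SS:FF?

840866 ÷ 24 = 35036 full seconds, remainder 2 frames.
35036 s = 9 h 43 min 56 s.
Timecode: 09:43:56:02.

09:43:56:02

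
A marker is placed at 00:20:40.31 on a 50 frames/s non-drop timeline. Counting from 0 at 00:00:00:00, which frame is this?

Total seconds to the label: (0 × 3600 + 20 × 60 + 40) = 1240.
Frame index = 1240 × 50 + 31 = 62031.

62031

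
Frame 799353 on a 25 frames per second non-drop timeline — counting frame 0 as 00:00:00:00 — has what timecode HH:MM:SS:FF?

799353 ÷ 25 = 31974 full seconds, remainder 3 frames.
31974 s = 8 h 52 min 54 s.
Timecode: 08:52:54:03.

08:52:54:03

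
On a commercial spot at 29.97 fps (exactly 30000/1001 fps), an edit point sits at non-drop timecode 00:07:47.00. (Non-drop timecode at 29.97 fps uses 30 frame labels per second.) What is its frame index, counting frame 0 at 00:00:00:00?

Total seconds to the label: (0 × 3600 + 7 × 60 + 47) = 467.
Frame index = 467 × 30 + 0 = 14010.

frame 14010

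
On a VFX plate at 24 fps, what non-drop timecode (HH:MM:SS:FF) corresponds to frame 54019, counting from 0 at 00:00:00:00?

00:37:30:19

54019 ÷ 24 = 2250 full seconds, remainder 19 frames.
2250 s = 0 h 37 min 30 s.
Timecode: 00:37:30:19.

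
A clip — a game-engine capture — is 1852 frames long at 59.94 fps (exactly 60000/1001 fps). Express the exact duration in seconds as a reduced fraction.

463463/15000 seconds

Running time = 1852 ÷ (60000/1001) = 1852 × 1001/60000 = 463463/15000 s.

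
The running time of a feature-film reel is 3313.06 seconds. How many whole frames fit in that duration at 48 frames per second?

Frames = 3313.06 × 48 = 3975672/25 ≈ 159026.8800.
Complete frames: 159026.

159026 frames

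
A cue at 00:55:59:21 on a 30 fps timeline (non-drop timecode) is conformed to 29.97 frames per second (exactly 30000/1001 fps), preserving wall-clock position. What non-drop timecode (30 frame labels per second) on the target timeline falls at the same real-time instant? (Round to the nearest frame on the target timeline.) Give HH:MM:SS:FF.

00:55:56:10

Source frame index: (0×3600 + 55×60 + 59) × 30 + 21 = 100791.
Real time: 100791 / (30) = 33597/10 s.
Target frame: (33597/10) × (30000/1001) = 100791000/1001 ≈ 100690.310 → 100690.
At 30 labels/s: frame 100690 → 00:55:56:10.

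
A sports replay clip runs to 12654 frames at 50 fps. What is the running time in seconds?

Running time = 12654 / (50) = 253.08 s.

253.08 seconds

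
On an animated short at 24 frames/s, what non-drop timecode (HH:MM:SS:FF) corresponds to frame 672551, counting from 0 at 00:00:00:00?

672551 ÷ 24 = 28022 full seconds, remainder 23 frames.
28022 s = 7 h 47 min 2 s.
Timecode: 07:47:02:23.

07:47:02:23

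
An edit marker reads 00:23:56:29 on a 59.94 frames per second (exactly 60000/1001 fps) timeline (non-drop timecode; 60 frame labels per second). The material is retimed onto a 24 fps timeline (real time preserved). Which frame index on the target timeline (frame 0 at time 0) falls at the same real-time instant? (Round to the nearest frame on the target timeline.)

frame 34510

Source frame index: (0×3600 + 23×60 + 56) × 60 + 29 = 86189.
Real time: 86189 / (60000/1001) = 86275189/60000 s.
Target frame: (86275189/60000) × (24) = 86275189/2500 ≈ 34510.076 → 34510.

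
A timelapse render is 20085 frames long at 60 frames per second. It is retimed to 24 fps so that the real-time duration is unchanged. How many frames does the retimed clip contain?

8034 frames

Frames at target rate = 20085 × (24) / (60) = 8034.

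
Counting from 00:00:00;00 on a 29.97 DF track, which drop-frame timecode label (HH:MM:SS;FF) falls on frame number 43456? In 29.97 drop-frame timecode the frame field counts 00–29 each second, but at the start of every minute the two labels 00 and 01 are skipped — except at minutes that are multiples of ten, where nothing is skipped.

00:24:10;00

Each 10-minute DF block holds 10 × 60 × 30 − 9 × 2 = 17982 frames. 43456 ÷ 17982 → 2 full blocks, remainder 7492.
Within the partial block the first minute is 1800 frames and each further minute 1798, so 4 further minute boundaries passed. Total skipped labels = 18 × 2 + 2 × 4 = 44.
Non-drop label index = 43456 + 44 = 43500; at 30 labels/s that is 00:24:10:00, i.e. DF 00:24:10;00.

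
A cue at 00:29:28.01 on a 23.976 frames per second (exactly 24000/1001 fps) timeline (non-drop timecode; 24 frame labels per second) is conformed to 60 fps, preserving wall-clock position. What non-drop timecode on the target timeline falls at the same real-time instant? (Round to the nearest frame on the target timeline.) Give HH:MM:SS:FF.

Source frame index: (0×3600 + 29×60 + 28) × 24 + 1 = 42433.
Real time: 42433 / (24000/1001) = 42475433/24000 s.
Target frame: (42475433/24000) × (60) = 42475433/400 ≈ 106188.583 → 106189.
At 60 labels/s: frame 106189 → 00:29:29:49.

00:29:29:49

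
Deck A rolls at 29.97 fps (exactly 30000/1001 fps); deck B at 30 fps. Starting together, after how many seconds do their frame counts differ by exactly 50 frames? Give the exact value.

5005/3 seconds

The gap grows by |30 − 30000/1001| = 30/1001 frames per second.
Time for a 50-frame gap: 50 ÷ (30/1001) = 5005/3 s.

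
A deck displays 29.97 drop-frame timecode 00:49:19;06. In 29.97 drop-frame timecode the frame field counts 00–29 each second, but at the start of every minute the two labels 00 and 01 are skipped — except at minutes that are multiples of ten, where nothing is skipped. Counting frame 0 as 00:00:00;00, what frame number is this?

88686

Complete 10-minute blocks: 4, each 17982 frames → 71928.
Remaining 9 whole minutes in the current block: 1800 + 8 × 1798 = 16184 frames.
Within the current minute: 19 × 30 + 6 − 2 = 574 (labels ;00/;01 skipped at this minute). Total = 71928 + 16184 + 574 = 88686.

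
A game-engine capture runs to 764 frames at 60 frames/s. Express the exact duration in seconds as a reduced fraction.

Running time = 764 ÷ (60) = 764 × 1/60 = 191/15 s.

191/15 seconds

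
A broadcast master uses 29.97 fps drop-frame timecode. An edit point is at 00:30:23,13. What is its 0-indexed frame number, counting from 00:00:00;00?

54649

As if non-drop at 30 labels/s: (0 × 3600 + 30 × 60 + 23) × 30 + 13 = 54703.
Minute boundaries passed: 30; those not divisible by 10: 30 − 3 = 27; dropped labels = 2 × 27 = 54.
Actual frame index = 54703 − 54 = 54649.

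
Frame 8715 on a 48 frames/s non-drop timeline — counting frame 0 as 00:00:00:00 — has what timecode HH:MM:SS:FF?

8715 ÷ 48 = 181 full seconds, remainder 27 frames.
181 s = 0 h 3 min 1 s.
Timecode: 00:03:01:27.

00:03:01:27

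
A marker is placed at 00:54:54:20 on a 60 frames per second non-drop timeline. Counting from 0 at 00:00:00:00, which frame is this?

Total seconds to the label: (0 × 3600 + 54 × 60 + 54) = 3294.
Frame index = 3294 × 60 + 20 = 197660.

frame 197660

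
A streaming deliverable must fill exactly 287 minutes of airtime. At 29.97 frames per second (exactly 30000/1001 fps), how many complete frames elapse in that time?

516083 frames

287 min = 17220 s.
Frames = 17220 × 30000/1001 = 73800000/143 ≈ 516083.9161.
Complete frames: 516083.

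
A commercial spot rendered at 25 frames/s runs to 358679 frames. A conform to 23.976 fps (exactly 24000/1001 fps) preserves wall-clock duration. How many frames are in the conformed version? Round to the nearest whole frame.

Frames at target rate = 358679 × (24000/1001) / (25) = 344331840/1001 ≈ 343987.852.
Nearest whole frame: 343988.

343988 frames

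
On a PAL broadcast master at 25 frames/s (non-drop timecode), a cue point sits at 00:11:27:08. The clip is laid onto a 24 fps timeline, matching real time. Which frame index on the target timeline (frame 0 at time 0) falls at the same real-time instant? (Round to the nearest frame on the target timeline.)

Source frame index: (0×3600 + 11×60 + 27) × 25 + 8 = 17183.
Real time: 17183 / (25) = 17183/25 s.
Target frame: (17183/25) × (24) = 412392/25 ≈ 16495.680 → 16496.

frame 16496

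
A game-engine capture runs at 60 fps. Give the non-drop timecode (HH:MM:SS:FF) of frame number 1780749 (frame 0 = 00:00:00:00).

08:14:39:09

1780749 ÷ 60 = 29679 full seconds, remainder 9 frames.
29679 s = 8 h 14 min 39 s.
Timecode: 08:14:39:09.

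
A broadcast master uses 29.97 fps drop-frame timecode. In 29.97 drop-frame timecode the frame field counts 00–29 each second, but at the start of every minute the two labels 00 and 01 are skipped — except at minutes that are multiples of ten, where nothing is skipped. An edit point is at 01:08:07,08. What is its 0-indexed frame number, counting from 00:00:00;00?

122494

As if non-drop at 30 labels/s: (1 × 3600 + 8 × 60 + 7) × 30 + 8 = 122618.
Minute boundaries passed: 68; those not divisible by 10: 68 − 6 = 62; dropped labels = 2 × 62 = 124.
Actual frame index = 122618 − 124 = 122494.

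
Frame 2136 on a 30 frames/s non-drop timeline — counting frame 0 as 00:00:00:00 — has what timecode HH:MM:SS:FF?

2136 ÷ 30 = 71 full seconds, remainder 6 frames.
71 s = 0 h 1 min 11 s.
Timecode: 00:01:11:06.

00:01:11:06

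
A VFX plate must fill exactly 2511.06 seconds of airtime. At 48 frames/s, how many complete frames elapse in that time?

Frames = 2511.06 × 48 = 3013272/25 ≈ 120530.8800.
Complete frames: 120530.

120530 frames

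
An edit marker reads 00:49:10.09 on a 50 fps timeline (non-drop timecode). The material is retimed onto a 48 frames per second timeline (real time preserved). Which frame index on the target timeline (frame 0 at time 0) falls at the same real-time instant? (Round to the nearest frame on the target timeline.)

Source frame index: (0×3600 + 49×60 + 10) × 50 + 9 = 147509.
Real time: 147509 / (50) = 147509/50 s.
Target frame: (147509/50) × (48) = 3540216/25 ≈ 141608.640 → 141609.

frame 141609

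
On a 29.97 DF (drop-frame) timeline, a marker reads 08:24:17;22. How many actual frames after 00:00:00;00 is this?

906824

As if non-drop at 30 labels/s: (8 × 3600 + 24 × 60 + 17) × 30 + 22 = 907732.
Minute boundaries passed: 504; those not divisible by 10: 504 − 50 = 454; dropped labels = 2 × 454 = 908.
Actual frame index = 907732 − 908 = 906824.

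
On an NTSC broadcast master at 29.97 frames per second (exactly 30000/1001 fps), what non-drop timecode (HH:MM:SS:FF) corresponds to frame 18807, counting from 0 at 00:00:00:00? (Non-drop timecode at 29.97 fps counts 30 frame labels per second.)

18807 ÷ 30 = 626 full seconds, remainder 27 frames.
626 s = 0 h 10 min 26 s.
Timecode: 00:10:26:27.

00:10:26:27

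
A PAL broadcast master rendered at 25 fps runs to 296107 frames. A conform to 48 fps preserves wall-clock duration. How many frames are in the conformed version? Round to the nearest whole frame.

Frames at target rate = 296107 × (48) / (25) = 14213136/25 ≈ 568525.440.
Nearest whole frame: 568525.

568525 frames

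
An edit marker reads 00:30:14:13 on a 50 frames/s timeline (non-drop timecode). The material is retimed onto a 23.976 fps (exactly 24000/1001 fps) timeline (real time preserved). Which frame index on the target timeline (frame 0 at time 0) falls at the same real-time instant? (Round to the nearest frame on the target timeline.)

Source frame index: (0×3600 + 30×60 + 14) × 50 + 13 = 90713.
Real time: 90713 / (50) = 90713/50 s.
Target frame: (90713/50) × (24000/1001) = 6220320/143 ≈ 43498.741 → 43499.

frame 43499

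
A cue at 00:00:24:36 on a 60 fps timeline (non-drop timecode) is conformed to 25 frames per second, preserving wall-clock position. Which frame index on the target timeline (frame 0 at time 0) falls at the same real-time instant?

frame 615

Source frame index: (0×3600 + 0×60 + 24) × 60 + 36 = 1476.
Real time: 1476 / (60) = 123/5 s.
Target frame: (123/5) × (25) = 615.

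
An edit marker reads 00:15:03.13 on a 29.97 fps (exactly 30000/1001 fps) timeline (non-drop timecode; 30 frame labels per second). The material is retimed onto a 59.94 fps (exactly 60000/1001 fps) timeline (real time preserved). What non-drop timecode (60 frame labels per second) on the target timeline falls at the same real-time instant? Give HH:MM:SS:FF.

00:15:03:26

Source frame index: (0×3600 + 15×60 + 3) × 30 + 13 = 27103.
Real time: 27103 / (30000/1001) = 27130103/30000 s.
Target frame: (27130103/30000) × (60000/1001) = 54206.
At 60 labels/s: frame 54206 → 00:15:03:26.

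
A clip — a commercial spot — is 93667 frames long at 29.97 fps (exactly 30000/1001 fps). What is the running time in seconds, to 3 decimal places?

Running time = 93667 × 1001/30000 = 93760667/30000 s ≈ 3125.356 s.

3125.356 seconds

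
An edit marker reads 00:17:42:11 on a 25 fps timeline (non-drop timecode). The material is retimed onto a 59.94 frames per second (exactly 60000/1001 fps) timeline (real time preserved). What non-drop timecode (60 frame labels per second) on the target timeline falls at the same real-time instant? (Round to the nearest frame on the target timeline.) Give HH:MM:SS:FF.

Source frame index: (0×3600 + 17×60 + 42) × 25 + 11 = 26561.
Real time: 26561 / (25) = 26561/25 s.
Target frame: (26561/25) × (60000/1001) = 63746400/1001 ≈ 63682.717 → 63683.
At 60 labels/s: frame 63683 → 00:17:41:23.

00:17:41:23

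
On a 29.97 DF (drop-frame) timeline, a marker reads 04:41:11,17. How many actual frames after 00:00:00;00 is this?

As if non-drop at 30 labels/s: (4 × 3600 + 41 × 60 + 11) × 30 + 17 = 506147.
Minute boundaries passed: 281; those not divisible by 10: 281 − 28 = 253; dropped labels = 2 × 253 = 506.
Actual frame index = 506147 − 506 = 505641.

505641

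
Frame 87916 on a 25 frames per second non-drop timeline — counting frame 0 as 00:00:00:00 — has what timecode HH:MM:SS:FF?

00:58:36:16

87916 ÷ 25 = 3516 full seconds, remainder 16 frames.
3516 s = 0 h 58 min 36 s.
Timecode: 00:58:36:16.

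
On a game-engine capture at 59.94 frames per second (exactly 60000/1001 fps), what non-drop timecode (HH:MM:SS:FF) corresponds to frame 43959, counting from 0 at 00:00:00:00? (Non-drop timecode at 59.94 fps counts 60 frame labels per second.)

43959 ÷ 60 = 732 full seconds, remainder 39 frames.
732 s = 0 h 12 min 12 s.
Timecode: 00:12:12:39.

00:12:12:39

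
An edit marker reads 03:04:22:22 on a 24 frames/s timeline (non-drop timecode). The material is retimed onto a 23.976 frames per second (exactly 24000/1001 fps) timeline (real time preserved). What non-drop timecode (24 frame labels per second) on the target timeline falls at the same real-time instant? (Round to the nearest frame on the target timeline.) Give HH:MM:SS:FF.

Source frame index: (3×3600 + 4×60 + 22) × 24 + 22 = 265510.
Real time: 265510 / (24) = 132755/12 s.
Target frame: (132755/12) × (24000/1001) = 37930000/143 ≈ 265244.755 → 265245.
At 24 labels/s: frame 265245 → 03:04:11:21.

03:04:11:21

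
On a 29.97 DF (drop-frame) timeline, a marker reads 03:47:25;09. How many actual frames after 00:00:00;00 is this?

Complete 10-minute blocks: 22, each 17982 frames → 395604.
Remaining 7 whole minutes in the current block: 1800 + 6 × 1798 = 12588 frames.
Within the current minute: 25 × 30 + 9 − 2 = 757 (labels ;00/;01 skipped at this minute). Total = 395604 + 12588 + 757 = 408949.

408949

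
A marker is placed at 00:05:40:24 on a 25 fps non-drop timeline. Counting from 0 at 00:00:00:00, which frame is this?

frame 8524

Total seconds to the label: (0 × 3600 + 5 × 60 + 40) = 340.
Frame index = 340 × 25 + 24 = 8524.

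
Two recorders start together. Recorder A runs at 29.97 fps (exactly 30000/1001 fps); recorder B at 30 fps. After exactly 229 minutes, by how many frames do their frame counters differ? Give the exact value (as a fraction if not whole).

229 min = 13740 s.
A emits 30000/1001 × 13740 = 412200000/1001 frames; B emits 30 × 13740 = 412200.
Difference = 412200/1001 frames (≈ 411.7882); B is ahead of A.

412200/1001 frames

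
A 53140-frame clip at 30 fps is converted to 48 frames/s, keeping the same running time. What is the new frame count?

85024 frames

Target frames = source frames × (target rate / source rate) = 53140 × (48)/(30) = 53140 × 8/5 = 85024.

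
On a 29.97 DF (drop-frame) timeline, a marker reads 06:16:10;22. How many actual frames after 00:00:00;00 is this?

As if non-drop at 30 labels/s: (6 × 3600 + 16 × 60 + 10) × 30 + 22 = 677122.
Minute boundaries passed: 376; those not divisible by 10: 376 − 37 = 339; dropped labels = 2 × 339 = 678.
Actual frame index = 677122 − 678 = 676444.

676444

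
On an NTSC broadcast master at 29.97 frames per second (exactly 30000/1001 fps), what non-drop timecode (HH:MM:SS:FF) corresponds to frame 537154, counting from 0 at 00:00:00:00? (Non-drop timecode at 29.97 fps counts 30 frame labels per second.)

04:58:25:04

537154 ÷ 30 = 17905 full seconds, remainder 4 frames.
17905 s = 4 h 58 min 25 s.
Timecode: 04:58:25:04.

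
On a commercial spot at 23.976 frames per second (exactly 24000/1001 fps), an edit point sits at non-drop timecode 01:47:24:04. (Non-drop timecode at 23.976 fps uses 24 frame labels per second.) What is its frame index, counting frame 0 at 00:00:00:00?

frame 154660

Total seconds to the label: (1 × 3600 + 47 × 60 + 24) = 6444.
Frame index = 6444 × 24 + 4 = 154660.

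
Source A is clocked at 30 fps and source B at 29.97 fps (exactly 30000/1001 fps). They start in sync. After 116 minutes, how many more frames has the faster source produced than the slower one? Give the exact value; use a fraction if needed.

116 min = 6960 s.
A emits 30 × 6960 = 208800 frames; B emits 30000/1001 × 6960 = 208800000/1001.
Difference = 208800/1001 frames (≈ 208.5914); B is behind A.

208800/1001 frames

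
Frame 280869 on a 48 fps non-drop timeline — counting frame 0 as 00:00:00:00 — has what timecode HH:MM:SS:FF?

01:37:31:21

280869 ÷ 48 = 5851 full seconds, remainder 21 frames.
5851 s = 1 h 37 min 31 s.
Timecode: 01:37:31:21.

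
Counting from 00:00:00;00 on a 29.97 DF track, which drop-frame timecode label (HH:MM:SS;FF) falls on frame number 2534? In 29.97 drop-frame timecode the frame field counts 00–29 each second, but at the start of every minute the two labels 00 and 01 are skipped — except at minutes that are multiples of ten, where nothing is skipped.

Each 10-minute DF block holds 10 × 60 × 30 − 9 × 2 = 17982 frames. 2534 ÷ 17982 → 0 full blocks, remainder 2534.
Within the partial block the first minute is 1800 frames and each further minute 1798, so 1 further minute boundary passed. Total skipped labels = 18 × 0 + 2 × 1 = 2.
Non-drop label index = 2534 + 2 = 2536; at 30 labels/s that is 00:01:24:16, i.e. DF 00:01:24;16.

00:01:24;16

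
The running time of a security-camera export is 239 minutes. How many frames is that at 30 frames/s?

430200 frames

239 min = 14340 s.
Frames = 14340 × 30 = 430200.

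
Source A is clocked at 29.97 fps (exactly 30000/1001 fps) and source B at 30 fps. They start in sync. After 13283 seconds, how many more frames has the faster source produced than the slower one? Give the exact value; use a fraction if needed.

398490/1001 frames

A emits 30000/1001 × 13283 = 398490000/1001 frames; B emits 30 × 13283 = 398490.
Difference = 398490/1001 frames (≈ 398.0919); B is ahead of A.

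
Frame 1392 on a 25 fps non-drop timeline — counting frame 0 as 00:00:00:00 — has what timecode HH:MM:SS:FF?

1392 ÷ 25 = 55 full seconds, remainder 17 frames.
55 s = 0 h 0 min 55 s.
Timecode: 00:00:55:17.

00:00:55:17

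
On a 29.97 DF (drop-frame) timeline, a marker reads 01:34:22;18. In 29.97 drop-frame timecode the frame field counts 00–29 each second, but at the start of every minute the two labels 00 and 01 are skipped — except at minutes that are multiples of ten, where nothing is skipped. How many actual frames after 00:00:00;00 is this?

169708

As if non-drop at 30 labels/s: (1 × 3600 + 34 × 60 + 22) × 30 + 18 = 169878.
Minute boundaries passed: 94; those not divisible by 10: 94 − 9 = 85; dropped labels = 2 × 85 = 170.
Actual frame index = 169878 − 170 = 169708.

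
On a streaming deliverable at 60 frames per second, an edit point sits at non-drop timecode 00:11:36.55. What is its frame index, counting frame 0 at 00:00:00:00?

frame 41815

Total seconds to the label: (0 × 3600 + 11 × 60 + 36) = 696.
Frame index = 696 × 60 + 55 = 41815.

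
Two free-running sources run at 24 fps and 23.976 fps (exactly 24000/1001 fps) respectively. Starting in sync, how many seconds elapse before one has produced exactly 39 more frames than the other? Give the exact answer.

1626.625 seconds

The gap grows by |24000/1001 − 24| = 24/1001 frames per second.
Time for a 39-frame gap: 39 ÷ (24/1001) = 1626.625 s.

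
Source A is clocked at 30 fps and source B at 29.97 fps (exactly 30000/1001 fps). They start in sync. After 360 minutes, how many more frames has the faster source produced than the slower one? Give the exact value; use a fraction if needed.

648000/1001 frames

360 min = 21600 s.
A emits 30 × 21600 = 648000 frames; B emits 30000/1001 × 21600 = 648000000/1001.
Difference = 648000/1001 frames (≈ 647.3526); B is behind A.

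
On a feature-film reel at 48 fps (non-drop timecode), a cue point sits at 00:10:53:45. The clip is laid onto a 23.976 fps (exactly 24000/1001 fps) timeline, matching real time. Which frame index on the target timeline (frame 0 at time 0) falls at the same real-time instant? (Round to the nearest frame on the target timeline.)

Source frame index: (0×3600 + 10×60 + 53) × 48 + 45 = 31389.
Real time: 31389 / (48) = 10463/16 s.
Target frame: (10463/16) × (24000/1001) = 15694500/1001 ≈ 15678.821 → 15679.

frame 15679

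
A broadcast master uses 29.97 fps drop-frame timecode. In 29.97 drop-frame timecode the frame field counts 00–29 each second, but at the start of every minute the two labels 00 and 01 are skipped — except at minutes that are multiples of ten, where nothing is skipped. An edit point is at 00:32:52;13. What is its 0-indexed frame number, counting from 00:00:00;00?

Complete 10-minute blocks: 3, each 17982 frames → 53946.
Remaining 2 whole minutes in the current block: 1800 + 1 × 1798 = 3598 frames.
Within the current minute: 52 × 30 + 13 − 2 = 1571 (labels ;00/;01 skipped at this minute). Total = 53946 + 3598 + 1571 = 59115.

59115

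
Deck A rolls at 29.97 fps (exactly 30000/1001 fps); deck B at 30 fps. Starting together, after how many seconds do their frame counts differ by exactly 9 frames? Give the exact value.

300.3 seconds

The gap grows by |30 − 30000/1001| = 30/1001 frames per second.
Time for a 9-frame gap: 9 ÷ (30/1001) = 300.3 s.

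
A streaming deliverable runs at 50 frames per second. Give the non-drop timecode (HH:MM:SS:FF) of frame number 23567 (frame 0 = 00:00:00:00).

23567 ÷ 50 = 471 full seconds, remainder 17 frames.
471 s = 0 h 7 min 51 s.
Timecode: 00:07:51:17.

00:07:51:17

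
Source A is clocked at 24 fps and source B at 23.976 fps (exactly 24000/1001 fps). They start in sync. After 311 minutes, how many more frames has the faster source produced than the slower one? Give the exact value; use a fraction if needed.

447840/1001 frames

311 min = 18660 s.
A emits 24 × 18660 = 447840 frames; B emits 24000/1001 × 18660 = 447840000/1001.
Difference = 447840/1001 frames (≈ 447.3926); B is behind A.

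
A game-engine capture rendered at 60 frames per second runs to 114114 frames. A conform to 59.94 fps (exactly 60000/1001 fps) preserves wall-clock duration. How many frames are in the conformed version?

Target frames = source frames × (target rate / source rate) = 114114 × (60000/1001)/(60) = 114114 × 1000/1001 = 114000.

114000 frames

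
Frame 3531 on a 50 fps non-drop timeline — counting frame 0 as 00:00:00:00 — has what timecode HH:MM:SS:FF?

00:01:10:31

3531 ÷ 50 = 70 full seconds, remainder 31 frames.
70 s = 0 h 1 min 10 s.
Timecode: 00:01:10:31.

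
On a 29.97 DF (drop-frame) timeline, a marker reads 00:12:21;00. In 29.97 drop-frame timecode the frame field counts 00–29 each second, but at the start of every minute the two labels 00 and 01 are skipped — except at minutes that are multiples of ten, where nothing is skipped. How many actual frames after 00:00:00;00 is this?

22208

As if non-drop at 30 labels/s: (0 × 3600 + 12 × 60 + 21) × 30 + 0 = 22230.
Minute boundaries passed: 12; those not divisible by 10: 12 − 1 = 11; dropped labels = 2 × 11 = 22.
Actual frame index = 22230 − 22 = 22208.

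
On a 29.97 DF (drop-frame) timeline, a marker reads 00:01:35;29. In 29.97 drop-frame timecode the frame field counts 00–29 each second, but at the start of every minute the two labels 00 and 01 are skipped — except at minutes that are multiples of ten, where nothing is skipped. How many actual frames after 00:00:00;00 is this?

Complete 10-minute blocks: 0, each 17982 frames → 0.
Remaining 1 whole minute in the current block: 1800 + 0 × 1798 = 1800 frames.
Within the current minute: 35 × 30 + 29 − 2 = 1077 (labels ;00/;01 skipped at this minute). Total = 0 + 1800 + 1077 = 2877.

2877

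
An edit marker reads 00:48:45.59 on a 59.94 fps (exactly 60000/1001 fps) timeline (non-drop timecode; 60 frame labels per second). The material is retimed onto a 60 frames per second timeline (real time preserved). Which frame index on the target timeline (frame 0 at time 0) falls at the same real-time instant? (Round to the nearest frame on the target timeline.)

Source frame index: (0×3600 + 48×60 + 45) × 60 + 59 = 175559.
Real time: 175559 / (60000/1001) = 175734559/60000 s.
Target frame: (175734559/60000) × (60) = 175734559/1000 ≈ 175734.559 → 175735.

frame 175735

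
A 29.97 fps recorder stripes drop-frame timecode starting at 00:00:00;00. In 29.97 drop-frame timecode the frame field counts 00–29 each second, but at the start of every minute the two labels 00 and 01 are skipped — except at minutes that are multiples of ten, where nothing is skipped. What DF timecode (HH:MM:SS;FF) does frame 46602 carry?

Ten DF minutes hold 17982 frames, so frame 46602 lies in block 2 (frames 35964–53945) with 10638 frames into that block.
The block's first minute is 1800 frames and the rest 1798 each; 10638 frames reaches minute 5, so 2 × 18 + 5 × 2 = 46 labels have been skipped so far.
Adding those back, label number 46602 + 46 = 46648 at 30 labels/s is 1554 s + 28 f = 0 h 25 min 54 s frame 28, i.e. 00:25:54;28.

00:25:54;28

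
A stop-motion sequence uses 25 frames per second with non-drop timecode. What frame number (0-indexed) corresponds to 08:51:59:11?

Total seconds to the label: (8 × 3600 + 51 × 60 + 59) = 31919.
Frame index = 31919 × 25 + 11 = 797986.

797986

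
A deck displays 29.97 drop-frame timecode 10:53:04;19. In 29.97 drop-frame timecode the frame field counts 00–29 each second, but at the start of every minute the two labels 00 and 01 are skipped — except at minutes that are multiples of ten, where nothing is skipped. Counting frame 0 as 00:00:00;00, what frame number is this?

As if non-drop at 30 labels/s: (10 × 3600 + 53 × 60 + 4) × 30 + 19 = 1175539.
Minute boundaries passed: 653; those not divisible by 10: 653 − 65 = 588; dropped labels = 2 × 588 = 1176.
Actual frame index = 1175539 − 1176 = 1174363.

1174363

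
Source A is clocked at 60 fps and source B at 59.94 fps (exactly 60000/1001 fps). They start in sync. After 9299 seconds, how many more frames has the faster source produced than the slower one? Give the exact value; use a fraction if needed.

557940/1001 frames

A emits 60 × 9299 = 557940 frames; B emits 60000/1001 × 9299 = 557940000/1001.
Difference = 557940/1001 frames (≈ 557.3826); B is behind A.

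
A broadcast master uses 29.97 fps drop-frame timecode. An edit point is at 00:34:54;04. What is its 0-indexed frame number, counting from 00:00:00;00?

62762

As if non-drop at 30 labels/s: (0 × 3600 + 34 × 60 + 54) × 30 + 4 = 62824.
Minute boundaries passed: 34; those not divisible by 10: 34 − 3 = 31; dropped labels = 2 × 31 = 62.
Actual frame index = 62824 − 62 = 62762.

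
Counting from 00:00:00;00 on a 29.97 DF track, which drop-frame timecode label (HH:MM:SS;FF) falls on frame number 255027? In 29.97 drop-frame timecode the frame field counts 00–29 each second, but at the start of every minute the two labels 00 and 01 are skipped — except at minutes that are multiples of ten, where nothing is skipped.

Ten DF minutes hold 17982 frames, so frame 255027 lies in block 14 (frames 251748–269729) with 3279 frames into that block.
The block's first minute is 1800 frames and the rest 1798 each; 3279 frames reaches minute 1, so 14 × 18 + 1 × 2 = 254 labels have been skipped so far.
Adding those back, label number 255027 + 254 = 255281 at 30 labels/s is 8509 s + 11 f = 2 h 21 min 49 s frame 11, i.e. 02:21:49;11.

02:21:49;11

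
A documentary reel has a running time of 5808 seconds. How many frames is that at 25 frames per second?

145200 frames

Frames = 5808 × 25 = 145200.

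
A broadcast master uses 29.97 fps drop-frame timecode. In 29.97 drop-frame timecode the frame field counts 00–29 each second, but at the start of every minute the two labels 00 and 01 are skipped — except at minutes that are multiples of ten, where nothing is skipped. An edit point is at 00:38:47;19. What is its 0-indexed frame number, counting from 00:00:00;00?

As if non-drop at 30 labels/s: (0 × 3600 + 38 × 60 + 47) × 30 + 19 = 69829.
Minute boundaries passed: 38; those not divisible by 10: 38 − 3 = 35; dropped labels = 2 × 35 = 70.
Actual frame index = 69829 − 70 = 69759.

69759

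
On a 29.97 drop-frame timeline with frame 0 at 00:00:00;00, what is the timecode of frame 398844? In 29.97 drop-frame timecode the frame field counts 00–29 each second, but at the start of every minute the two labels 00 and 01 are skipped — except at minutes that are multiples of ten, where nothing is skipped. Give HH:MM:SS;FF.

Each 10-minute DF block holds 10 × 60 × 30 − 9 × 2 = 17982 frames. 398844 ÷ 17982 → 22 full blocks, remainder 3240.
Within the partial block the first minute is 1800 frames and each further minute 1798, so 1 further minute boundary passed. Total skipped labels = 18 × 22 + 2 × 1 = 398.
Non-drop label index = 398844 + 398 = 399242; at 30 labels/s that is 03:41:48:02, i.e. DF 03:41:48;02.

03:41:48;02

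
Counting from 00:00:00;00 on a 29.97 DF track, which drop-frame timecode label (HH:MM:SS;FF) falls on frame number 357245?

Ten DF minutes hold 17982 frames, so frame 357245 lies in block 19 (frames 341658–359639) with 15587 frames into that block.
The block's first minute is 1800 frames and the rest 1798 each; 15587 frames reaches minute 8, so 19 × 18 + 8 × 2 = 358 labels have been skipped so far.
Adding those back, label number 357245 + 358 = 357603 at 30 labels/s is 11920 s + 3 f = 3 h 18 min 40 s frame 3, i.e. 03:18:40;03.

03:18:40;03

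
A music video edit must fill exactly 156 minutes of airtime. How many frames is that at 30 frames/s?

280800 frames

156 min = 9360 s.
Frames = 9360 × 30 = 280800.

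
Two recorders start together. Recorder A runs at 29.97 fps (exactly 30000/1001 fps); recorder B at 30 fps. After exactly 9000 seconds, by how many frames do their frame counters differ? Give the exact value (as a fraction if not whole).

A emits 30000/1001 × 9000 = 270000000/1001 frames; B emits 30 × 9000 = 270000.
Difference = 270000/1001 frames (≈ 269.7303); B is ahead of A.

270000/1001 frames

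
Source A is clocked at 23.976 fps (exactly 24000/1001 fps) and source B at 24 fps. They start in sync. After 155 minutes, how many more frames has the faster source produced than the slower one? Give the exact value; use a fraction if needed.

155 min = 9300 s.
A emits 24000/1001 × 9300 = 223200000/1001 frames; B emits 24 × 9300 = 223200.
Difference = 223200/1001 frames (≈ 222.9770); B is ahead of A.

223200/1001 frames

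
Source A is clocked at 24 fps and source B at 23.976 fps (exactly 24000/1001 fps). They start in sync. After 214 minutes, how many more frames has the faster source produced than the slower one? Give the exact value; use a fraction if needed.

308160/1001 frames

214 min = 12840 s.
A emits 24 × 12840 = 308160 frames; B emits 24000/1001 × 12840 = 308160000/1001.
Difference = 308160/1001 frames (≈ 307.8521); B is behind A.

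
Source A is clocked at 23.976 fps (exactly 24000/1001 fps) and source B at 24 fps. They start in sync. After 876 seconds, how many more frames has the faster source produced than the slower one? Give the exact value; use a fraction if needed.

A emits 24000/1001 × 876 = 21024000/1001 frames; B emits 24 × 876 = 21024.
Difference = 21024/1001 frames (≈ 21.0030); B is ahead of A.

21024/1001 frames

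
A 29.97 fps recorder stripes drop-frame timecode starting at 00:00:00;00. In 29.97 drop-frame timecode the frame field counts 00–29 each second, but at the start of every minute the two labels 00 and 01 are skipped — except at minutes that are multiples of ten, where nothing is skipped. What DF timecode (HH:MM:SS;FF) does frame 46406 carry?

00:25:48;12

Each 10-minute DF block holds 10 × 60 × 30 − 9 × 2 = 17982 frames. 46406 ÷ 17982 → 2 full blocks, remainder 10442.
Within the partial block the first minute is 1800 frames and each further minute 1798, so 5 further minute boundaries passed. Total skipped labels = 18 × 2 + 2 × 5 = 46.
Non-drop label index = 46406 + 46 = 46452; at 30 labels/s that is 00:25:48:12, i.e. DF 00:25:48;12.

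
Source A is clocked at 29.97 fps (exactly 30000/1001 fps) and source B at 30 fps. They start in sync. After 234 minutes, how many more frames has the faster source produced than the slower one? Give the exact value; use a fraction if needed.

234 min = 14040 s.
A emits 30000/1001 × 14040 = 32400000/77 frames; B emits 30 × 14040 = 421200.
Difference = 32400/77 frames (≈ 420.7792); B is ahead of A.

32400/77 frames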